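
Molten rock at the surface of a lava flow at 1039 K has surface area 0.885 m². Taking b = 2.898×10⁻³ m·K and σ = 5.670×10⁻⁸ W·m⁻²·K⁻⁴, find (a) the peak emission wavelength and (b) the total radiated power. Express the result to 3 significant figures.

(a) λ_max = b/T = 2.898×10⁻³/1039 = 2.789×10⁻⁶ m = 2.79×10³ nm.
Area A = 0.885 m².
(b) P = σAT⁴ = 5.670×10⁻⁸×0.885×(1039)⁴ = 5.85×10⁴ W.

λ_max ≈ 2.79×10³ nm; P ≈ 5.85×10⁴ W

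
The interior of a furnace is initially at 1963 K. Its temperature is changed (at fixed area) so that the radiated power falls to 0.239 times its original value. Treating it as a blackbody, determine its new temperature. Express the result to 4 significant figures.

P ∝ T⁴, so T₂/T₁ = (P₂/P₁)^(1/4) = (0.239)^(1/4) = 0.699197.
T₂ = 1963 × 0.699197 = 1373 K.

T₂ ≈ 1373 K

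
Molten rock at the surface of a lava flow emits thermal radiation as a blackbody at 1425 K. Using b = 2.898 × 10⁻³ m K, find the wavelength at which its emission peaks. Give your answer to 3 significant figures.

Wien's displacement law: λ_max = b/T = (2.898×10⁻³ m·K)/(1425 K) = 2.034×10⁻⁶ m.
That is 2.03×10³ nm, in the infrared range.

λ_max ≈ 2.03×10³ nm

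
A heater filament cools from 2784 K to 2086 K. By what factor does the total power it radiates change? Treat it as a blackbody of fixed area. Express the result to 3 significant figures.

P₂/P₁ ≈ 0.315

P ∝ T⁴, so P₂/P₁ = (T₂/T₁)⁴ = (2086/2784)⁴ = (0.749282)⁴ = 0.315.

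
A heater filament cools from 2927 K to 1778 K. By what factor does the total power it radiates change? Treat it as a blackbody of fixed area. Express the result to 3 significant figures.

P ∝ T⁴, so P₂/P₁ = (T₂/T₁)⁴ = (1778/2927)⁴ = (0.607448)⁴ = 0.136.

P₂/P₁ ≈ 0.136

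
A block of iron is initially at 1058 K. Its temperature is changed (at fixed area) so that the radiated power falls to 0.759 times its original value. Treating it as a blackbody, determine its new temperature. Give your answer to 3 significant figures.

P ∝ T⁴, so T₂/T₁ = (P₂/P₁)^(1/4) = (0.759)^(1/4) = 0.933384.
T₂ = 1058 × 0.933384 = 988 K.

T₂ ≈ 988 K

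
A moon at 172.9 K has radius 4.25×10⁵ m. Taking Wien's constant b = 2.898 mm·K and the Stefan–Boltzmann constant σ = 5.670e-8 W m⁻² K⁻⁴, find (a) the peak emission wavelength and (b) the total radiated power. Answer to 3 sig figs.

λ_max ≈ 16.8 μm; P ≈ 1.15×10¹⁴ W

(a) λ_max = b/T = 2.898×10⁻³/172.9 = 1.676×10⁻⁵ m = 16.8 μm.
Surface area A = 4πR² = 4π(4.25×10⁵ m)² = 2.26980×10¹² m².
(b) P = σAT⁴ = 5.670×10⁻⁸×2.26980×10¹²×(172.9)⁴ = 1.15×10¹⁴ W.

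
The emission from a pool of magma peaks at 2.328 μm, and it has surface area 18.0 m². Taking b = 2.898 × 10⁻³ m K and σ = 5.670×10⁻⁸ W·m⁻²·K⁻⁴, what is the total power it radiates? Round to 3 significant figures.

P ≈ 2.45×10⁶ W

Wien's law: T = b/λ_max = 2.898×10⁻³/2.328×10⁻⁶ = 1244.85 K.
Area A = 18.0 m².
Then P = σAT⁴ = 5.670×10⁻⁸×18.0×(1244.85)⁴ = 2.45×10⁶ W.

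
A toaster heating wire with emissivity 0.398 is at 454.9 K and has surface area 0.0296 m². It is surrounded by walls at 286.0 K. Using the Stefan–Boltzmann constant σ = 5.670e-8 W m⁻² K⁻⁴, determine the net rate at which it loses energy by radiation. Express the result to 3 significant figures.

Area A = 0.0296 m².
Net radiated power P_net = εσA(T⁴ − T₀⁴) = 0.398×5.670×10⁻⁸×0.0296×(454.9⁴ − 286.0⁴).
T⁴ − T₀⁴ = 4.28217×10¹⁰ − 6.69059×10⁹ = 3.61311×10¹⁰ K⁴, so P_net = 24.1 W.

Net loss ≈ 24.1 W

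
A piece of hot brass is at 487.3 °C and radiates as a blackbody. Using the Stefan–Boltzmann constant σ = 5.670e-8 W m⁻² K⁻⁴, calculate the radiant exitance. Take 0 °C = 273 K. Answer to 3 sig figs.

T = 487.3 °C + 273 = 760.3 K.
Stefan–Boltzmann: I = σT⁴ = 5.670×10⁻⁸ × (760.3)⁴ = 1.89×10⁴ W/m².

I ≈ 1.89×10⁴ W/m²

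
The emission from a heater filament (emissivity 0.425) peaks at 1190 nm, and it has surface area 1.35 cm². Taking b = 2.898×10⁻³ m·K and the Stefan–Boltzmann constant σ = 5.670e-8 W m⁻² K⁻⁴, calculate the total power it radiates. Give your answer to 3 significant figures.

Wien's law: T = b/λ_max = 2.898×10⁻³/1.190×10⁻⁶ = 2435.29 K.
Area A = 1.35 cm² = 1.35×10⁻⁴ m².
Then P = εσAT⁴ = 0.425×5.670×10⁻⁸×1.35×10⁻⁴×(2435.29)⁴ = 114 W.

P ≈ 114 W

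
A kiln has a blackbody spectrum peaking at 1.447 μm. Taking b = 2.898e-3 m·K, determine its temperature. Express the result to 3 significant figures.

Wien's law gives T = b/λ_max = (2.898×10⁻³ m·K)/(1.447×10⁻⁶ m) = 2.00×10³ K.

T ≈ 2.00×10³ K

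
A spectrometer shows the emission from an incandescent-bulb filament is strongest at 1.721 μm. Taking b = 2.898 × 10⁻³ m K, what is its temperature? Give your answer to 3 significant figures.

T ≈ 1.68×10³ K

Wien's law gives T = b/λ_max = (2.898×10⁻³ m·K)/(1.721×10⁻⁶ m) = 1.68×10³ K.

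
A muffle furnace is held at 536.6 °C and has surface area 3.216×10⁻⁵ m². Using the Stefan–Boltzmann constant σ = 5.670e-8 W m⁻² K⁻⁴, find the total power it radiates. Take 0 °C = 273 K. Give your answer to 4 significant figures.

P ≈ 0.7834 W

T = 536.6 °C + 273 = 809.6 K.
Area A = 3.216×10⁻⁵ m².
P = σAT⁴ = 5.670×10⁻⁸ × 3.216×10⁻⁵ × (809.6)⁴ = 0.7834 W.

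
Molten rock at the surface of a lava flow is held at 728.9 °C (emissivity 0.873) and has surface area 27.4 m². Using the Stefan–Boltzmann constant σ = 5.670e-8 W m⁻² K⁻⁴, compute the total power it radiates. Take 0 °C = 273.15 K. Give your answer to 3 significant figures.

T = 728.9 °C + 273.15 = 1002.05 K.
Area A = 27.4 m².
P = εσAT⁴ = 0.873 × 5.670×10⁻⁸ × 27.4 × (1002.05)⁴ = 1.37×10⁶ W.

P ≈ 1.37×10⁶ W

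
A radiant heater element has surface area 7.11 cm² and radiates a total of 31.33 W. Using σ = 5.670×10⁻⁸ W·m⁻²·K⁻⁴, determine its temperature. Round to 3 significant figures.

Area A = 7.11 cm² = 7.11×10⁻⁴ m².
P = σAT⁴ ⇒ T = (P/(σA))^(1/4) = (31.33/(5.670×10⁻⁸×7.11×10⁻⁴))^(1/4) = 939 K.

T ≈ 939 K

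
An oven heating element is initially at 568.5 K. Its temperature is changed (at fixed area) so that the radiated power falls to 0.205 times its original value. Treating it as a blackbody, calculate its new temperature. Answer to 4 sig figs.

P ∝ T⁴, so T₂/T₁ = (P₂/P₁)^(1/4) = (0.205)^(1/4) = 0.672881.
T₂ = 568.5 × 0.672881 = 382.5 K.

T₂ ≈ 382.5 K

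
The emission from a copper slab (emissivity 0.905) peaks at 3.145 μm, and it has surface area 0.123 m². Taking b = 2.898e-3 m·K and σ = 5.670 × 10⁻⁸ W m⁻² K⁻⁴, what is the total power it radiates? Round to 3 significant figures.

P ≈ 4.55×10³ W

Wien's law: T = b/λ_max = 2.898×10⁻³/3.145×10⁻⁶ = 921.463 K.
Area A = 0.123 m².
Then P = εσAT⁴ = 0.905×5.670×10⁻⁸×0.123×(921.463)⁴ = 4.55×10³ W.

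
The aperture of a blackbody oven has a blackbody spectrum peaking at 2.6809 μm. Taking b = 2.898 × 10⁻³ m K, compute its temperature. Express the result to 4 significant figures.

T ≈ 1081 K

Wien's law gives T = b/λ_max = (2.898×10⁻³ m·K)/(2.6809×10⁻⁶ m) = 1081 K.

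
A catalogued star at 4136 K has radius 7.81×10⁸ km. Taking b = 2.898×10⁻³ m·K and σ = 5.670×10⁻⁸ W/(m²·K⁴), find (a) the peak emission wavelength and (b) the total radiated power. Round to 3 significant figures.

(a) λ_max = b/T = 2.898×10⁻³/4136 = 7.007×10⁻⁷ m = 0.701 μm.
Surface area A = 4πR² = 4π(7.81×10¹¹ m)² = 7.66500×10²⁴ m².
(b) P = σAT⁴ = 5.670×10⁻⁸×7.66500×10²⁴×(4136)⁴ = 1.27×10³² W.

λ_max ≈ 0.701 μm; P ≈ 1.27×10³² W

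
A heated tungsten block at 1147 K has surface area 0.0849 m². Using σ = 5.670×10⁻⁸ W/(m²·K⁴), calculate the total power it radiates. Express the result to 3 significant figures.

Area A = 0.0849 m².
P = σAT⁴ = 5.670×10⁻⁸ × 0.0849 × (1147)⁴ = 8.33×10³ W.

P ≈ 8.33×10³ W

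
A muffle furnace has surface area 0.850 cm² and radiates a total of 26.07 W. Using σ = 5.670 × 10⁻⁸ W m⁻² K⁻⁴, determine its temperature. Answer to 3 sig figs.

Area A = 0.850 cm² = 8.50×10⁻⁵ m².
P = σAT⁴ ⇒ T = (P/(σA))^(1/4) = (26.07/(5.670×10⁻⁸×8.50×10⁻⁵))^(1/4) = 1.53×10³ K.

T ≈ 1.53×10³ K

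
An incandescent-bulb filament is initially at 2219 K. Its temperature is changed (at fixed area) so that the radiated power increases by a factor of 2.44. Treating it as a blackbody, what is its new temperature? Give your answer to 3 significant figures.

T₂ ≈ 2.77×10³ K

P ∝ T⁴, so T₂/T₁ = (P₂/P₁)^(1/4) = (2.44)^(1/4) = 1.24982.
T₂ = 2219 × 1.24982 = 2.77×10³ K.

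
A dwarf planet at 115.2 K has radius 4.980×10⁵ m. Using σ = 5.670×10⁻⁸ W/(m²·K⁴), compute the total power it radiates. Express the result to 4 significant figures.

Surface area A = 4πR² = 4π(4.980×10⁵ m)² = 3.11651×10¹² m².
P = σAT⁴ = 5.670×10⁻⁸ × 3.11651×10¹² × (115.2)⁴ = 3.112×10¹³ W.

P ≈ 3.112×10¹³ W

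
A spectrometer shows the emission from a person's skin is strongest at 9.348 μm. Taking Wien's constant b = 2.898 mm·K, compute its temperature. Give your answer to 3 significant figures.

T ≈ 310 K

Wien's law gives T = b/λ_max = (2.898×10⁻³ m·K)/(9.348×10⁻⁶ m) = 310 K.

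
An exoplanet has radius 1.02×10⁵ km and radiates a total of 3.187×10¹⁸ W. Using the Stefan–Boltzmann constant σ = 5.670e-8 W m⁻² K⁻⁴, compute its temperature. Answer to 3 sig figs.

Surface area A = 4πR² = 4π(1.02×10⁸ m)² = 1.30741×10¹⁷ m².
P = σAT⁴ ⇒ T = (P/(σA))^(1/4) = (3.187×10¹⁸/(5.670×10⁻⁸×1.30741×10¹⁷))^(1/4) = 144 K.

T ≈ 144 K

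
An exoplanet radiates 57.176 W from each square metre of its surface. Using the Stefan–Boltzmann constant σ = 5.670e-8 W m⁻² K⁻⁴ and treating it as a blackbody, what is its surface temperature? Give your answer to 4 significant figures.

T ≈ 178.2 K

I = σT⁴, so T = (I/σ)^(1/4) = (57.176/(5.670×10⁻⁸))^(1/4) = 178.2 K.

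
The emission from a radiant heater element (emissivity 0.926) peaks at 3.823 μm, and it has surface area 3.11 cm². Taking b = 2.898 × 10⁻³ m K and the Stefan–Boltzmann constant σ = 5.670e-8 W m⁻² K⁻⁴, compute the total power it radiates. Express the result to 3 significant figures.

Wien's law: T = b/λ_max = 2.898×10⁻³/3.823×10⁻⁶ = 758.043 K.
Area A = 3.11 cm² = 3.11×10⁻⁴ m².
Then P = εσAT⁴ = 0.926×5.670×10⁻⁸×3.11×10⁻⁴×(758.043)⁴ = 5.39 W.

P ≈ 5.39 W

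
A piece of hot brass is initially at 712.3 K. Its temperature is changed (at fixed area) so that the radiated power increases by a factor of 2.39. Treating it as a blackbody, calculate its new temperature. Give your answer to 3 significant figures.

T₂ ≈ 886 K

P ∝ T⁴, so T₂/T₁ = (P₂/P₁)^(1/4) = (2.39)^(1/4) = 1.24337.
T₂ = 712.3 × 1.24337 = 886 K.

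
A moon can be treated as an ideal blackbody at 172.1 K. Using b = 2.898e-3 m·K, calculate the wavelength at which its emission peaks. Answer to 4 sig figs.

λ_max ≈ 16.84 μm

Wien's displacement law: λ_max = b/T = (2.898×10⁻³ m·K)/(172.1 K) = 1.6839×10⁻⁵ m.
That is 16.84 μm, in the infrared range.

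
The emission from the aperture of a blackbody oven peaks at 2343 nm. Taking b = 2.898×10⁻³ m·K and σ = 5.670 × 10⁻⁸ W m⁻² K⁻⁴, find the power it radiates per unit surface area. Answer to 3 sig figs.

I ≈ 1.33×10⁵ W/m²

Wien's law: T = b/λ_max = 2.898×10⁻³/2.343×10⁻⁶ = 1236.88 K.
Then I = σT⁴ = 5.670×10⁻⁸×(1236.88)⁴ = 1.33×10⁵ W/m².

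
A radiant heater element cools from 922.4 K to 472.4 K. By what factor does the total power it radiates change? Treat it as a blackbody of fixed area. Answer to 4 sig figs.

P₂/P₁ ≈ 0.06880

P ∝ T⁴, so P₂/P₁ = (T₂/T₁)⁴ = (472.4/922.4)⁴ = (0.512142)⁴ = 0.06880.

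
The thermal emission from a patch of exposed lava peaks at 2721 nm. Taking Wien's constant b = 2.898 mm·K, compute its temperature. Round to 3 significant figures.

T ≈ 1.07×10³ K

Wien's law gives T = b/λ_max = (2.898×10⁻³ m·K)/(2.721×10⁻⁶ m) = 1.07×10³ K.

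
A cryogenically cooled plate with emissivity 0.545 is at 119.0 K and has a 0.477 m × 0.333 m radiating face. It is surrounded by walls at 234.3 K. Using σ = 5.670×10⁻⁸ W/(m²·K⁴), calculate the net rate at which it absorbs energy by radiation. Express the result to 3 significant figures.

Area A = 0.477 × 0.333 = 0.158841 m².
Net radiated power P_net = εσA(T⁴ − T₀⁴) = 0.545×5.670×10⁻⁸×0.158841×(119.0⁴ − 234.3⁴).
T⁴ − T₀⁴ = 2.00534×10⁸ − 3.01362×10⁹ = -2.81309×10⁹ K⁴, so P_net = -13.8 W — negative, meaning a net gain of 13.8 W.

Net gain ≈ 13.8 W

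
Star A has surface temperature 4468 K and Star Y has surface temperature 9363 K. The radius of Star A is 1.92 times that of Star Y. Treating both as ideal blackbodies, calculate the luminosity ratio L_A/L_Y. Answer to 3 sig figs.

L ∝ R²T⁴, so L_A/L_Y = (R_A/R_Y)²(T_A/T_Y)⁴ = (1.92)² × (4468/9363)⁴ = 3.6864 × 0.0518552 = 0.191.

L_A/L_Y ≈ 0.191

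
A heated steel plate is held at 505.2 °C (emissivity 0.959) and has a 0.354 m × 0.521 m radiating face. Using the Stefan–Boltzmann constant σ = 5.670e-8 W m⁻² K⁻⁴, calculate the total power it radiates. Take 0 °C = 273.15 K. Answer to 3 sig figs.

P ≈ 3.68×10³ W

T = 505.2 °C + 273.15 = 778.35 K.
Area A = 0.354 × 0.521 = 0.184434 m².
P = εσAT⁴ = 0.959 × 5.670×10⁻⁸ × 0.184434 × (778.35)⁴ = 3.68×10³ W.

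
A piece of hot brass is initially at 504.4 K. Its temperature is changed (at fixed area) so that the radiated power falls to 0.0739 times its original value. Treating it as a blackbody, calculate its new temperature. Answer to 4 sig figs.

P ∝ T⁴, so T₂/T₁ = (P₂/P₁)^(1/4) = (0.0739)^(1/4) = 0.521388.
T₂ = 504.4 × 0.521388 = 263.0 K.

T₂ ≈ 263.0 K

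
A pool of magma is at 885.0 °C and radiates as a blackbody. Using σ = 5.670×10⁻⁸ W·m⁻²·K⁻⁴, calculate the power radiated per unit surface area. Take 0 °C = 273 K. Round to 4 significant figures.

T = 885.0 °C + 273 = 1158.0 K.
Stefan–Boltzmann: I = σT⁴ = 5.670×10⁻⁸ × (1158.0)⁴ = 1.020×10⁵ W/m².

I ≈ 1.020×10⁵ W/m²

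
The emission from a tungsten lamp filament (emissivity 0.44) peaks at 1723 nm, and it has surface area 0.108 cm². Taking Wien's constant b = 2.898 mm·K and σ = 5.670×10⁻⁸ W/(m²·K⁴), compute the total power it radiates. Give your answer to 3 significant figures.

Wien's law: T = b/λ_max = 2.898×10⁻³/1.723×10⁻⁶ = 1681.95 K.
Area A = 0.108 cm² = 1.08×10⁻⁵ m².
Then P = εσAT⁴ = 0.44×5.670×10⁻⁸×1.08×10⁻⁵×(1681.95)⁴ = 2.16 W.

P ≈ 2.16 W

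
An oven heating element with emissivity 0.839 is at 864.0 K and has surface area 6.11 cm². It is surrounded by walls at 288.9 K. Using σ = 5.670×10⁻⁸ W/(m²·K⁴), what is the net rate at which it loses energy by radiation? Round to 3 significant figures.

Net loss ≈ 16.0 W

Area A = 6.11 cm² = 6.11×10⁻⁴ m².
Net radiated power P_net = εσA(T⁴ − T₀⁴) = 0.839×5.670×10⁻⁸×6.11×10⁻⁴×(864.0⁴ − 288.9⁴).
T⁴ − T₀⁴ = 5.57256×10¹¹ − 6.96611×10⁹ = 5.50290×10¹¹ K⁴, so P_net = 16.0 W.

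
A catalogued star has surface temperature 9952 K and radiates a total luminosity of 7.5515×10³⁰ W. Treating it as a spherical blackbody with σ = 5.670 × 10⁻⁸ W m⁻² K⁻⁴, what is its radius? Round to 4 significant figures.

L = 4πR²σT⁴ ⇒ R = √(L/(4πσT⁴)).
σT⁴ = 5.56192×10⁸ W/m², so R = √(7.5515×10³⁰/(4π×5.56192×10⁸)) = 3.287×10¹⁰ m.

R ≈ 3.287×10¹⁰ m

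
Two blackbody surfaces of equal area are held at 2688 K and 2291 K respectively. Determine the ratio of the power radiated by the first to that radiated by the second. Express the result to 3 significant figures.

With equal areas, P₁/P₂ = (T₁/T₂)⁴ = (2688/2291)⁴ = 1.90.

P₁/P₂ ≈ 1.90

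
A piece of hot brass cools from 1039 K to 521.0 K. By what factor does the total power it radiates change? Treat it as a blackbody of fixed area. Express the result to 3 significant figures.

P ∝ T⁴, so P₂/P₁ = (T₂/T₁)⁴ = (521.0/1039)⁴ = (0.501444)⁴ = 0.0632.

P₂/P₁ ≈ 0.0632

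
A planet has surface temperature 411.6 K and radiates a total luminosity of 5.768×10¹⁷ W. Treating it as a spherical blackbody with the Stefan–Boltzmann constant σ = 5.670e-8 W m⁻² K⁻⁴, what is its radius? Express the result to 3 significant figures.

R ≈ 5.31×10⁶ m

L = 4πR²σT⁴ ⇒ R = √(L/(4πσT⁴)).
σT⁴ = 1627.36 W/m², so R = √(5.768×10¹⁷/(4π×1627.36)) = 5.31×10⁶ m.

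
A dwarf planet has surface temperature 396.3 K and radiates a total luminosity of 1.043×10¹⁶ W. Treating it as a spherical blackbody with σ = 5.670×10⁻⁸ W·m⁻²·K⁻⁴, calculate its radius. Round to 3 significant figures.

L = 4πR²σT⁴ ⇒ R = √(L/(4πσT⁴)).
σT⁴ = 1398.55 W/m², so R = √(1.043×10¹⁶/(4π×1398.55)) = 7.70×10⁵ m.

R ≈ 7.70×10⁵ m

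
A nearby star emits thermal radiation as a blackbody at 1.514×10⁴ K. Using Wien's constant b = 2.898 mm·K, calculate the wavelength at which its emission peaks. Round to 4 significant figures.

Wien's displacement law: λ_max = b/T = (2.898×10⁻³ m·K)/(1.514×10⁴ K) = 1.9141×10⁻⁷ m.
That is 191.4 nm, in the ultraviolet range.

λ_max ≈ 191.4 nm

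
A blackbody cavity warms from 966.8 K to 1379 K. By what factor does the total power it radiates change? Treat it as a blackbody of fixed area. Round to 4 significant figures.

P₂/P₁ ≈ 4.139

P ∝ T⁴, so P₂/P₁ = (T₂/T₁)⁴ = (1379/966.8)⁴ = (1.42635)⁴ = 4.139.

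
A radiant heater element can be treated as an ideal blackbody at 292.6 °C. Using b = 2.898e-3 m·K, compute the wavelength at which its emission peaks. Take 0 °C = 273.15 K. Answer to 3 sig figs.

λ_max ≈ 5.12 μm

T = 292.6 °C + 273.15 = 565.75 K.
Wien's displacement law: λ_max = b/T = (2.898×10⁻³ m·K)/(565.75 K) = 5.122×10⁻⁶ m.
That is 5.12 μm, in the infrared range.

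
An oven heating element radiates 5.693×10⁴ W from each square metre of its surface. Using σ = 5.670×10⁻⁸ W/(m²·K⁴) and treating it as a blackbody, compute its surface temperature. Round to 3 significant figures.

T ≈ 1.00×10³ K

I = σT⁴, so T = (I/σ)^(1/4) = (5.693×10⁴/(5.670×10⁻⁸))^(1/4) = 1.00×10³ K.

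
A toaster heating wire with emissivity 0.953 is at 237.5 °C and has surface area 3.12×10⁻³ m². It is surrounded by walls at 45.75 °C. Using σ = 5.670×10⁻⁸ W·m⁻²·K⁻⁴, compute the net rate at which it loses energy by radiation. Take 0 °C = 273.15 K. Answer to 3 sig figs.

Net loss ≈ 9.72 W

T = 237.5 °C + 273.15 = 510.65 K.
Surroundings: T = 45.75 °C + 273.15 = 318.90 K.
Area A = 3.12×10⁻³ m².
Net radiated power P_net = εσA(T⁴ − T₀⁴) = 0.953×5.670×10⁻⁸×3.12×10⁻³×(510.65⁴ − 318.90⁴).
T⁴ − T₀⁴ = 6.79976×10¹⁰ − 1.03423×10¹⁰ = 5.76553×10¹⁰ K⁴, so P_net = 9.72 W.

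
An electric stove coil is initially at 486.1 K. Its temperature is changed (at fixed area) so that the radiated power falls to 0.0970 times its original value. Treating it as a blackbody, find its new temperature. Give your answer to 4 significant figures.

T₂ ≈ 271.3 K

P ∝ T⁴, so T₂/T₁ = (P₂/P₁)^(1/4) = (0.0970)^(1/4) = 0.558075.
T₂ = 486.1 × 0.558075 = 271.3 K.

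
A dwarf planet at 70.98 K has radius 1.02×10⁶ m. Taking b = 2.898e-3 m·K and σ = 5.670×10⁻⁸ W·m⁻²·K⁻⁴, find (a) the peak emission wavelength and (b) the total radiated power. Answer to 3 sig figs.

(a) λ_max = b/T = 2.898×10⁻³/70.98 = 4.083×10⁻⁵ m = 40.8 μm.
Surface area A = 4πR² = 4π(1.02×10⁶ m)² = 1.30741×10¹³ m².
(b) P = σAT⁴ = 5.670×10⁻⁸×1.30741×10¹³×(70.98)⁴ = 1.88×10¹³ W.

λ_max ≈ 40.8 μm; P ≈ 1.88×10¹³ W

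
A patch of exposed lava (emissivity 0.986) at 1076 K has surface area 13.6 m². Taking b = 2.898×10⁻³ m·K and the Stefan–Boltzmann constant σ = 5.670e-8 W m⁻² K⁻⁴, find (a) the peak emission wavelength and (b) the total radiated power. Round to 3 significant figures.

(a) λ_max = b/T = 2.898×10⁻³/1076 = 2.693×10⁻⁶ m = 2.69×10³ nm.
Area A = 13.6 m².
(b) P = εσAT⁴ = 0.986×5.670×10⁻⁸×13.6×(1076)⁴ = 1.02×10⁶ W.

λ_max ≈ 2.69×10³ nm; P ≈ 1.02×10⁶ W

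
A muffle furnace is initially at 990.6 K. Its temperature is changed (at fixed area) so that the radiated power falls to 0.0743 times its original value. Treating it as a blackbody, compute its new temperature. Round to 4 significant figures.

P ∝ T⁴, so T₂/T₁ = (P₂/P₁)^(1/4) = (0.0743)^(1/4) = 0.522092.
T₂ = 990.6 × 0.522092 = 517.2 K.

T₂ ≈ 517.2 K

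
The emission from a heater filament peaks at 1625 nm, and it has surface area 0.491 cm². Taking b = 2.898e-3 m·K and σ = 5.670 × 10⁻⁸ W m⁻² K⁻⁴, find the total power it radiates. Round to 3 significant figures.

P ≈ 28.2 W

Wien's law: T = b/λ_max = 2.898×10⁻³/1.625×10⁻⁶ = 1783.38 K.
Area A = 0.491 cm² = 4.91×10⁻⁵ m².
Then P = σAT⁴ = 5.670×10⁻⁸×4.91×10⁻⁵×(1783.38)⁴ = 28.2 W.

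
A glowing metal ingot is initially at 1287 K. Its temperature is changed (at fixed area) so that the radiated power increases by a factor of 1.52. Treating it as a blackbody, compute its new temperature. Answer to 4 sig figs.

T₂ ≈ 1429 K

P ∝ T⁴, so T₂/T₁ = (P₂/P₁)^(1/4) = (1.52)^(1/4) = 1.11035.
T₂ = 1287 × 1.11035 = 1429 K.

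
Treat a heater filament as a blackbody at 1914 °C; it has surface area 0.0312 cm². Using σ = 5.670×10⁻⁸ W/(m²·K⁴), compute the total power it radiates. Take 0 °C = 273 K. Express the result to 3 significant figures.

P ≈ 4.05 W

T = 1914 °C + 273 = 2187 K.
Area A = 0.0312 cm² = 3.12×10⁻⁶ m².
P = σAT⁴ = 5.670×10⁻⁸ × 3.12×10⁻⁶ × (2187)⁴ = 4.05 W.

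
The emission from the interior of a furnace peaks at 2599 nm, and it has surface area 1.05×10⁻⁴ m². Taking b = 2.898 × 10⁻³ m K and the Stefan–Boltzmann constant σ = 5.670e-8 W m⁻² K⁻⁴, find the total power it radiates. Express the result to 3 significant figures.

P ≈ 9.20 W

Wien's law: T = b/λ_max = 2.898×10⁻³/2.599×10⁻⁶ = 1115.04 K.
Area A = 1.05×10⁻⁴ m².
Then P = σAT⁴ = 5.670×10⁻⁸×1.05×10⁻⁴×(1115.04)⁴ = 9.20 W.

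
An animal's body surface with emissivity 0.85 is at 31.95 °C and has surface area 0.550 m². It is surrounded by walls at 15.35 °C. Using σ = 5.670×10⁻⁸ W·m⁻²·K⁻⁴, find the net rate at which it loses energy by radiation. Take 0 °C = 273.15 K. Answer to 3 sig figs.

Net loss ≈ 46.1 W

T = 31.95 °C + 273.15 = 305.10 K.
Surroundings: T = 15.35 °C + 273.15 = 288.50 K.
Area A = 0.550 m².
Net radiated power P_net = εσA(T⁴ − T₀⁴) = 0.85×5.670×10⁻⁸×0.550×(305.10⁴ − 288.50⁴).
T⁴ − T₀⁴ = 8.66501×10⁹ − 6.92761×10⁹ = 1.73740×10⁹ K⁴, so P_net = 46.1 W.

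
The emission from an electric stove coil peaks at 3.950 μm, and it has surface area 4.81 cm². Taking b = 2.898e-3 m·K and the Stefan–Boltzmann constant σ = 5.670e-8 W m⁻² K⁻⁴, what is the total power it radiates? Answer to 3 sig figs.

Wien's law: T = b/λ_max = 2.898×10⁻³/3.950×10⁻⁶ = 733.671 K.
Area A = 4.81 cm² = 4.81×10⁻⁴ m².
Then P = σAT⁴ = 5.670×10⁻⁸×4.81×10⁻⁴×(733.671)⁴ = 7.90 W.

P ≈ 7.90 W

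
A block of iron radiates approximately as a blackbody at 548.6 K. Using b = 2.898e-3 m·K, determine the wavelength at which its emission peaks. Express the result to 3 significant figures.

Wien's displacement law: λ_max = b/T = (2.898×10⁻³ m·K)/(548.6 K) = 5.283×10⁻⁶ m.
That is 5.28 μm, in the infrared range.

λ_max ≈ 5.28 μm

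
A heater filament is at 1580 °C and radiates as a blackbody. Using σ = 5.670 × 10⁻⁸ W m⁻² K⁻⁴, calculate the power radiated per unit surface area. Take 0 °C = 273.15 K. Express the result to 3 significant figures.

T = 1580 °C + 273.15 = 1853.15 K.
Stefan–Boltzmann: I = σT⁴ = 5.670×10⁻⁸ × (1853.15)⁴ = 6.69×10⁵ W/m².

I ≈ 6.69×10⁵ W/m²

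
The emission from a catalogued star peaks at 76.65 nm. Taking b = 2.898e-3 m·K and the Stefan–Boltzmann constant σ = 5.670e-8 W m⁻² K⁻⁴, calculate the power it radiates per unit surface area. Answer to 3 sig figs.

I ≈ 1.16×10¹¹ W/m²

Wien's law: T = b/λ_max = 2.898×10⁻³/7.665×10⁻⁸ = 37808.2 K.
Then I = σT⁴ = 5.670×10⁻⁸×(37808.2)⁴ = 1.16×10¹¹ W/m².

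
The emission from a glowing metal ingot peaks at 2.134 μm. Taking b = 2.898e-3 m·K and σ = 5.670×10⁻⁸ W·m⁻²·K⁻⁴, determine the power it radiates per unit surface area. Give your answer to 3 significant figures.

I ≈ 1.93×10⁵ W/m²

Wien's law: T = b/λ_max = 2.898×10⁻³/2.134×10⁻⁶ = 1358.01 K.
Then I = σT⁴ = 5.670×10⁻⁸×(1358.01)⁴ = 1.93×10⁵ W/m².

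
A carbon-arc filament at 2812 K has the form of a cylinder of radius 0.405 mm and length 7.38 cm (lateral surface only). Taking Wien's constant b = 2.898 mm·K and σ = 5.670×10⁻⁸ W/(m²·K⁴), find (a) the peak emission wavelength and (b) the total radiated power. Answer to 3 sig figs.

λ_max ≈ 1.03×10³ nm; P ≈ 666 W

(a) λ_max = b/T = 2.898×10⁻³/2812 = 1.031×10⁻⁶ m = 1.03×10³ nm.
Lateral area A = 2πrL = 2π×4.05×10⁻⁴×0.0738 = 1.87798×10⁻⁴ m².
(b) P = σAT⁴ = 5.670×10⁻⁸×1.87798×10⁻⁴×(2812)⁴ = 666 W.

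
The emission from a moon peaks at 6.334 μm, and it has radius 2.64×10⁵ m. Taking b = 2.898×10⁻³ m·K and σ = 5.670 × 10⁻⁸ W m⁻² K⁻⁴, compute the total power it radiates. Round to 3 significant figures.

P ≈ 2.18×10¹⁵ W

Wien's law: T = b/λ_max = 2.898×10⁻³/6.334×10⁻⁶ = 457.531 K.
Surface area A = 4πR² = 4π(2.64×10⁵ m)² = 8.75826×10¹¹ m².
Then P = σAT⁴ = 5.670×10⁻⁸×8.75826×10¹¹×(457.531)⁴ = 2.18×10¹⁵ W.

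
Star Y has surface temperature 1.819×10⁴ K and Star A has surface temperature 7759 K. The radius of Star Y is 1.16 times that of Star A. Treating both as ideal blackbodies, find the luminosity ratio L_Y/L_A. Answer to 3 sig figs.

L_Y/L_A ≈ 40.6

L ∝ R²T⁴, so L_Y/L_A = (R_Y/R_A)²(T_Y/T_A)⁴ = (1.16)² × (1.819×10⁴/7759)⁴ = 1.3456 × 30.2070 = 40.6.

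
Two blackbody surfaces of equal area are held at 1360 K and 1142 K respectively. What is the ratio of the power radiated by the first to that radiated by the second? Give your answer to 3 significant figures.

With equal areas, P₁/P₂ = (T₁/T₂)⁴ = (1360/1142)⁴ = 2.01.

P₁/P₂ ≈ 2.01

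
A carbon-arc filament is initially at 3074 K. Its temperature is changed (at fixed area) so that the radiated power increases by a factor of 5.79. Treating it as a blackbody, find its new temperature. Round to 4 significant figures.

P ∝ T⁴, so T₂/T₁ = (P₂/P₁)^(1/4) = (5.79)^(1/4) = 1.55121.
T₂ = 3074 × 1.55121 = 4768 K.

T₂ ≈ 4768 K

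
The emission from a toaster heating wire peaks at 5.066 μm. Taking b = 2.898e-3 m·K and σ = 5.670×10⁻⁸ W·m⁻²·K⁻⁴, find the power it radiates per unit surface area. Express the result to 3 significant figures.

I ≈ 6.07×10³ W/m²

Wien's law: T = b/λ_max = 2.898×10⁻³/5.066×10⁻⁶ = 572.049 K.
Then I = σT⁴ = 5.670×10⁻⁸×(572.049)⁴ = 6.07×10³ W/m².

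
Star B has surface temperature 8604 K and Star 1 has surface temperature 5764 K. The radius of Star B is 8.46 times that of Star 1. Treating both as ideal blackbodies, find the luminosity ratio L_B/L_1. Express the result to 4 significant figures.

L ∝ R²T⁴, so L_B/L_1 = (R_B/R_1)²(T_B/T_1)⁴ = (8.46)² × (8604/5764)⁴ = 71.5716 × 4.96485 = 355.3.

L_B/L_1 ≈ 355.3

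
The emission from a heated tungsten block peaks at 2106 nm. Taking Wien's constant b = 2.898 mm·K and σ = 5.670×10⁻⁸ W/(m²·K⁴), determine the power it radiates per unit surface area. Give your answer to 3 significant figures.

I ≈ 2.03×10⁵ W/m²

Wien's law: T = b/λ_max = 2.898×10⁻³/2.106×10⁻⁶ = 1376.07 K.
Then I = σT⁴ = 5.670×10⁻⁸×(1376.07)⁴ = 2.03×10⁵ W/m².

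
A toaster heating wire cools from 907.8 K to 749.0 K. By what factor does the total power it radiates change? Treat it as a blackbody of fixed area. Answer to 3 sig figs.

P ∝ T⁴, so P₂/P₁ = (T₂/T₁)⁴ = (749.0/907.8)⁴ = (0.825072)⁴ = 0.463.

P₂/P₁ ≈ 0.463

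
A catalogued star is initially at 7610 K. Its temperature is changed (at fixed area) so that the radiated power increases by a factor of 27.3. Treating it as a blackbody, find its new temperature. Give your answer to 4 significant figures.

P ∝ T⁴, so T₂/T₁ = (P₂/P₁)^(1/4) = (27.3)^(1/4) = 2.28581.
T₂ = 7610 × 2.28581 = 1.740×10⁴ K.

T₂ ≈ 1.740×10⁴ K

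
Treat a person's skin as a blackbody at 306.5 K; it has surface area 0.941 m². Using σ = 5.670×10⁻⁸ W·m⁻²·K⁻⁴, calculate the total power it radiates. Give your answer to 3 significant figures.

Area A = 0.941 m².
P = σAT⁴ = 5.670×10⁻⁸ × 0.941 × (306.5)⁴ = 471 W.

P ≈ 471 W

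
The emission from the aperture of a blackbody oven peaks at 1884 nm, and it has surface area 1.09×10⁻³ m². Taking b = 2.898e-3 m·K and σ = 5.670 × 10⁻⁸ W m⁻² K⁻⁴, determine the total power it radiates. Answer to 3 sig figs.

Wien's law: T = b/λ_max = 2.898×10⁻³/1.884×10⁻⁶ = 1538.22 K.
Area A = 1.09×10⁻³ m².
Then P = σAT⁴ = 5.670×10⁻⁸×1.09×10⁻³×(1538.22)⁴ = 346 W.

P ≈ 346 W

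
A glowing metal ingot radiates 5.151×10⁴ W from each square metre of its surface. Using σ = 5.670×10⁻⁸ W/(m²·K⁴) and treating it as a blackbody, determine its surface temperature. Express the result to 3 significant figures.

I = σT⁴, so T = (I/σ)^(1/4) = (5.151×10⁴/(5.670×10⁻⁸))^(1/4) = 976 K.

T ≈ 976 K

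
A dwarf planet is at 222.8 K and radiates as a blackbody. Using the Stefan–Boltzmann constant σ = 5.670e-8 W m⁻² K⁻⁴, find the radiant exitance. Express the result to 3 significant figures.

I ≈ 140 W/m²

Stefan–Boltzmann: I = σT⁴ = 5.670×10⁻⁸ × (222.8)⁴ = 140 W/m².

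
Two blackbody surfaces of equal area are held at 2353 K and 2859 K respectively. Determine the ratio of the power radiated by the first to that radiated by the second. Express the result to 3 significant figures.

P₁/P₂ ≈ 0.459

With equal areas, P₁/P₂ = (T₁/T₂)⁴ = (2353/2859)⁴ = 0.459.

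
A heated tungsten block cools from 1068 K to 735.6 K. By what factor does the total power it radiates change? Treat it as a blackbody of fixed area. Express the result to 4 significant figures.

P₂/P₁ ≈ 0.2251

P ∝ T⁴, so P₂/P₁ = (T₂/T₁)⁴ = (735.6/1068)⁴ = (0.688764)⁴ = 0.2251.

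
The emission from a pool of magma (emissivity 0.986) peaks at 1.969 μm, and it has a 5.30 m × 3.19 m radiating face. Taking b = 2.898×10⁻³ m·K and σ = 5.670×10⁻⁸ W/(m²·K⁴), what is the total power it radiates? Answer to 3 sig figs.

P ≈ 4.44×10⁶ W

Wien's law: T = b/λ_max = 2.898×10⁻³/1.969×10⁻⁶ = 1471.81 K.
Area A = 5.30 × 3.19 = 16.907 m².
Then P = εσAT⁴ = 0.986×5.670×10⁻⁸×16.907×(1471.81)⁴ = 4.44×10⁶ W.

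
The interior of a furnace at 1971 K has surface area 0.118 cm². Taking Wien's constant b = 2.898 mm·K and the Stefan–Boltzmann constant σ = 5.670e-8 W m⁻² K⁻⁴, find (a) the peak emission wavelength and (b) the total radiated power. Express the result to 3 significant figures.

λ_max ≈ 1.47 μm; P ≈ 10.1 W

(a) λ_max = b/T = 2.898×10⁻³/1971 = 1.470×10⁻⁶ m = 1.47 μm.
Area A = 0.118 cm² = 1.18×10⁻⁵ m².
(b) P = σAT⁴ = 5.670×10⁻⁸×1.18×10⁻⁵×(1971)⁴ = 10.1 W.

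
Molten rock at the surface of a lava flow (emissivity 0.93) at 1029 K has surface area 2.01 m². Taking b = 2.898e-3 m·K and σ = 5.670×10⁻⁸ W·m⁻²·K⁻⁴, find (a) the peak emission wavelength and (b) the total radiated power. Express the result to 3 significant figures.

(a) λ_max = b/T = 2.898×10⁻³/1029 = 2.816×10⁻⁶ m = 2.82 μm.
Area A = 2.01 m².
(b) P = εσAT⁴ = 0.93×5.670×10⁻⁸×2.01×(1029)⁴ = 1.19×10⁵ W.

λ_max ≈ 2.82 μm; P ≈ 1.19×10⁵ W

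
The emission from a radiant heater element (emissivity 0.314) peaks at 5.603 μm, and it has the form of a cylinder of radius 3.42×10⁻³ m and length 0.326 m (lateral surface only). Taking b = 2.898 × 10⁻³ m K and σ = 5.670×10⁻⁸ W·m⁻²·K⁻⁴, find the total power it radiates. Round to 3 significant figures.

P ≈ 8.93 W

Wien's law: T = b/λ_max = 2.898×10⁻³/5.603×10⁻⁶ = 517.223 K.
Lateral area A = 2πrL = 2π×3.42×10⁻³×0.326 = 7.00525×10⁻³ m².
Then P = εσAT⁴ = 0.314×5.670×10⁻⁸×7.00525×10⁻³×(517.223)⁴ = 8.93 W.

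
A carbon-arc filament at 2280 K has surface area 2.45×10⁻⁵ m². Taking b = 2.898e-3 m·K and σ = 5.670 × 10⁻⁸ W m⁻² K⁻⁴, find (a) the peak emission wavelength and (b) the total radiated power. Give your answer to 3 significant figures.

λ_max ≈ 1.27×10³ nm; P ≈ 37.5 W

(a) λ_max = b/T = 2.898×10⁻³/2280 = 1.271×10⁻⁶ m = 1.27×10³ nm.
Area A = 2.45×10⁻⁵ m².
(b) P = σAT⁴ = 5.670×10⁻⁸×2.45×10⁻⁵×(2280)⁴ = 37.5 W.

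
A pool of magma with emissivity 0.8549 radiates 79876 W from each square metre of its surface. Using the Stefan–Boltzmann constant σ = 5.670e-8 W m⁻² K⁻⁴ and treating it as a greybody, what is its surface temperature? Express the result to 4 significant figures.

I = εσT⁴, so T = (I/εσ)^(1/4) = (79876/(0.8549×5.670×10⁻⁸))^(1/4) = 1133 K.

T ≈ 1133 K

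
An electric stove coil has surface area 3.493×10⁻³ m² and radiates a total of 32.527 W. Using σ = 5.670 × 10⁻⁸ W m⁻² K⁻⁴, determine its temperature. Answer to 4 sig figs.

Area A = 3.493×10⁻³ m².
P = σAT⁴ ⇒ T = (P/(σA))^(1/4) = (32.527/(5.670×10⁻⁸×3.493×10⁻³))^(1/4) = 636.6 K.

T ≈ 636.6 K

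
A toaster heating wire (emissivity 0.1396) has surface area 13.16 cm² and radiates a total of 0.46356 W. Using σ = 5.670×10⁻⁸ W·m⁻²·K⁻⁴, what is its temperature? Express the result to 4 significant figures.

Area A = 13.16 cm² = 1.316×10⁻³ m².
P = εσAT⁴ ⇒ T = (P/(εσA))^(1/4) = (0.46356/(0.1396×5.670×10⁻⁸×1.316×10⁻³))^(1/4) = 459.3 K.

T ≈ 459.3 K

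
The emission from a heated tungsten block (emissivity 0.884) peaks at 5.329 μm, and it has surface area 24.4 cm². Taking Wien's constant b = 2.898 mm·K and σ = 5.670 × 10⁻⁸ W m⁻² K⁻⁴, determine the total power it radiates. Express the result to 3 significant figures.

P ≈ 10.7 W

Wien's law: T = b/λ_max = 2.898×10⁻³/5.329×10⁻⁶ = 543.817 K.
Area A = 24.4 cm² = 2.44×10⁻³ m².
Then P = εσAT⁴ = 0.884×5.670×10⁻⁸×2.44×10⁻³×(543.817)⁴ = 10.7 W.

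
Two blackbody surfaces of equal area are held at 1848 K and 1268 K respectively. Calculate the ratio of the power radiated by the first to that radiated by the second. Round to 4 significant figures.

With equal areas, P₁/P₂ = (T₁/T₂)⁴ = (1848/1268)⁴ = 4.512.

P₁/P₂ ≈ 4.512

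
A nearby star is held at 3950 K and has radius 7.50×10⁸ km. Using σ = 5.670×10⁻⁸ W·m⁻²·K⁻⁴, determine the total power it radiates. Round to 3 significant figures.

P ≈ 9.76×10³¹ W

Surface area A = 4πR² = 4π(7.50×10¹¹ m)² = 7.06858×10²⁴ m².
P = σAT⁴ = 5.670×10⁻⁸ × 7.06858×10²⁴ × (3950)⁴ = 9.76×10³¹ W.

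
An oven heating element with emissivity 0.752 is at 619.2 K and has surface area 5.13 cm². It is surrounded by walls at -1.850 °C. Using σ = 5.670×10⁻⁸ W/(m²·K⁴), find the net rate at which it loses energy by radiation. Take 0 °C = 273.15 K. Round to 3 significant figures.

Net loss ≈ 3.10 W

Surroundings: T = -1.850 °C + 273.15 = 271.300 K.
Area A = 5.13 cm² = 5.13×10⁻⁴ m².
Net radiated power P_net = εσA(T⁴ − T₀⁴) = 0.752×5.670×10⁻⁸×5.13×10⁻⁴×(619.2⁴ − 271.300⁴).
T⁴ − T₀⁴ = 1.47002×10¹¹ − 5.41750×10⁹ = 1.41584×10¹¹ K⁴, so P_net = 3.10 W.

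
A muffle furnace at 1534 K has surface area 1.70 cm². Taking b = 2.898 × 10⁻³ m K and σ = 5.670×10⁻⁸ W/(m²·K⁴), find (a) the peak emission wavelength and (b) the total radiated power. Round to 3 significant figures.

(a) λ_max = b/T = 2.898×10⁻³/1534 = 1.889×10⁻⁶ m = 1.89 μm.
Area A = 1.70 cm² = 1.70×10⁻⁴ m².
(b) P = σAT⁴ = 5.670×10⁻⁸×1.70×10⁻⁴×(1534)⁴ = 53.4 W.

λ_max ≈ 1.89 μm; P ≈ 53.4 W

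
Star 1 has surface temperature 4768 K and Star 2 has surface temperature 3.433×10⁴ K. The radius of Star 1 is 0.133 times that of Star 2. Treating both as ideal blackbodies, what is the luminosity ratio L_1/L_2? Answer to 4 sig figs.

L ∝ R²T⁴, so L_1/L_2 = (R_1/R_2)²(T_1/T_2)⁴ = (0.133)² × (4768/3.433×10⁴)⁴ = 0.017689 × 3.72092×10⁻⁴ = 6.582×10⁻⁶.

L_1/L_2 ≈ 6.582×10⁻⁶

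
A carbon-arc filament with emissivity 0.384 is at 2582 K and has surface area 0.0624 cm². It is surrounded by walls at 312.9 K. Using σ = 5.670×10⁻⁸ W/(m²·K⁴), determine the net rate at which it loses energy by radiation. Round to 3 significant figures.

Area A = 0.0624 cm² = 6.24×10⁻⁶ m².
Net radiated power P_net = εσA(T⁴ − T₀⁴) = 0.384×5.670×10⁻⁸×6.24×10⁻⁶×(2582⁴ − 312.9⁴).
T⁴ − T₀⁴ = 4.44452×10¹³ − 9.58567×10⁹ = 4.44356×10¹³ K⁴, so P_net = 6.04 W.

Net loss ≈ 6.04 W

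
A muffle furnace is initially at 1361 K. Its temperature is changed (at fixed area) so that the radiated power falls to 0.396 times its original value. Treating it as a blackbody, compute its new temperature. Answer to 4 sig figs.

T₂ ≈ 1080 K

P ∝ T⁴, so T₂/T₁ = (P₂/P₁)^(1/4) = (0.396)^(1/4) = 0.793275.
T₂ = 1361 × 0.793275 = 1080 K.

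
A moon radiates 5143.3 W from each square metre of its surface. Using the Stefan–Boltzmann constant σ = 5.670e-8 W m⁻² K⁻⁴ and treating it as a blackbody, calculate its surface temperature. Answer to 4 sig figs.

T ≈ 548.8 K

I = σT⁴, so T = (I/σ)^(1/4) = (5143.3/(5.670×10⁻⁸))^(1/4) = 548.8 K.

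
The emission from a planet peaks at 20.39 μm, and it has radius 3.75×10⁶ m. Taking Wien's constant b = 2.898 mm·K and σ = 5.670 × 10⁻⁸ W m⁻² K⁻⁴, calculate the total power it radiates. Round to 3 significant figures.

Wien's law: T = b/λ_max = 2.898×10⁻³/2.039×10⁻⁵ = 142.128 K.
Surface area A = 4πR² = 4π(3.75×10⁶ m)² = 1.76715×10¹⁴ m².
Then P = σAT⁴ = 5.670×10⁻⁸×1.76715×10¹⁴×(142.128)⁴ = 4.09×10¹⁵ W.

P ≈ 4.09×10¹⁵ W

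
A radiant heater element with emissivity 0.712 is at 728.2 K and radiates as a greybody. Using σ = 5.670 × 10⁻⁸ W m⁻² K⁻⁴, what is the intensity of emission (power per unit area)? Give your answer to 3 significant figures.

I ≈ 1.14×10⁴ W/m²

Stefan–Boltzmann: I = εσT⁴ = 0.712 × 5.670×10⁻⁸ × (728.2)⁴ = 1.14×10⁴ W/m².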